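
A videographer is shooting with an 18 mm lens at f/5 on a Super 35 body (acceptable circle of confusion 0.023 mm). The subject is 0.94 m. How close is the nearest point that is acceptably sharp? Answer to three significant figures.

Hyperfocal distance H = f²/(N·c) + f = 18²/(5 × 0.023) + 18 = 324/0.115 + 18 ≈ 2835.4 mm ≈ 2.835 m.
Near limit Dn = s·(H − f)/(H + s − 2f) = 940 × (2835.4 − 18) / (2835.4 + 940 − 2 × 18) = 940 × 2817.4 / 3739.4 ≈ 708.23 mm ≈ 0.708 m.

0.708 m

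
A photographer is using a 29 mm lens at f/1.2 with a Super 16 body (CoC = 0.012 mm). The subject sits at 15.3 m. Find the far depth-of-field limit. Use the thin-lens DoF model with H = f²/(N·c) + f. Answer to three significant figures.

Hyperfocal distance H = f²/(N·c) + f = 29²/(1.2 × 0.012) + 29 = 841/0.0144 + 29 ≈ 58431.8 mm ≈ 58.43 m.
Far limit Df = s·(H − f)/(H − s) = 15300 × (58431.8 − 29) / (58431.8 − 15300) = 15300 × 58402.8 / 43131.8 ≈ 20717 mm ≈ 20.7 m.

20.7 m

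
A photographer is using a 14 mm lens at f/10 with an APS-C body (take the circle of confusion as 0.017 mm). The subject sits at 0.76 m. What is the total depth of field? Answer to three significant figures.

Hyperfocal distance H = f²/(N·c) + f = 14²/(10 × 0.017) + 14 = 196/0.17 + 14 ≈ 1166.9 mm ≈ 1.167 m.
Near limit Dn = s·(H − f)/(H + s − 2f) = 760 × (1166.9 − 14) / (1166.9 + 760 − 2 × 14) = 760 × 1152.9 / 1898.9 ≈ 461.4 mm.
Far limit Df = s·(H − f)/(H − s) = 760 × (1166.9 − 14) / (1166.9 − 760) = 760 × 1152.9 / 406.9 ≈ 2153.2 mm.
Depth of field = Df − Dn = 2153.2 − 461.4 ≈ 1691.8 mm ≈ 1.69 m.

1.69 m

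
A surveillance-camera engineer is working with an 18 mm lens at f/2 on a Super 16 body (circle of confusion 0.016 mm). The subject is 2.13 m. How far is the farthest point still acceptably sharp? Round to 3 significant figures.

2.69 m

Hyperfocal distance H = f²/(N·c) + f = 18²/(2 × 0.016) + 18 = 324/0.032 + 18 ≈ 10143.0 mm ≈ 10.14 m.
Far limit Df = s·(H − f)/(H − s) = 2130 × (10143.0 − 18) / (10143.0 − 2130) = 2130 × 10125.0 / 8013.0 ≈ 2691.4 mm ≈ 2.69 m.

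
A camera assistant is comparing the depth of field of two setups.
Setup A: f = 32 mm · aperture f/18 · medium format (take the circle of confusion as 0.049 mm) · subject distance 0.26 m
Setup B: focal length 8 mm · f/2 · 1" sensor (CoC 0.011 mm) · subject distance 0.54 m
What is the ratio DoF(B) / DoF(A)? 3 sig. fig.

Setup A: H = 32²/(18×0.049) + 32 ≈ 1193.0 mm; DoF = Df − Dn = 323.54 − 217.32 ≈ 106.22 mm.
Setup B: H = 8²/(2×0.011) + 8 ≈ 2917.1 mm; DoF = Df − Dn = 660.85 − 456.51 ≈ 204.34 mm.
Ratio = 204.34 / 106.22 ≈ 1.92.

1.92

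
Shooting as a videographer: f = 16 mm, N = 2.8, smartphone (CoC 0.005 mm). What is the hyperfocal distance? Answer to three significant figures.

18.3 m

Hyperfocal distance H = f²/(N·c) + f = 16²/(2.8 × 0.005) + 16 = 256/0.014 + 16 ≈ 18301.7 mm ≈ 18.3 m.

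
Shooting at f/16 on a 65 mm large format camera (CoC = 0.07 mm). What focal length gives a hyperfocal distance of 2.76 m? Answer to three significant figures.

From H = f²/(N·c) + f, with f ≪ H: f ≈ √(H·N·c) = √(2760 × 16 × 0.07) = √3091.2 ≈ 55.60 mm.
Exact: f² + N·c·f − N·c·H = 0 ⇒ f = (−N·c + √((N·c)² + 4·N·c·H))/2 = (−1.12 + √12366)/2 ≈ 55.041 mm ≈ 55.0 mm.

55.0 mm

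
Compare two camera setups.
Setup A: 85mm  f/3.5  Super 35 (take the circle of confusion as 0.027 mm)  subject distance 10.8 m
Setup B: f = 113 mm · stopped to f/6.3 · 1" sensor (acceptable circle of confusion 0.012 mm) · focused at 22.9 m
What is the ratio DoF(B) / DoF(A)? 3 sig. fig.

Setup A: H = 85²/(3.5×0.027) + 85 ≈ 76540.0 mm; DoF = Df − Dn = 12560.3 − 9472.5 ≈ 3087.8 mm.
Setup B: H = 113²/(6.3×0.012) + 113 ≈ 169015.1 mm; DoF = Df − Dn = 26471.3 − 20177.8 ≈ 6293.5 mm.
Ratio = 6293.5 / 3087.8 ≈ 2.04.

2.04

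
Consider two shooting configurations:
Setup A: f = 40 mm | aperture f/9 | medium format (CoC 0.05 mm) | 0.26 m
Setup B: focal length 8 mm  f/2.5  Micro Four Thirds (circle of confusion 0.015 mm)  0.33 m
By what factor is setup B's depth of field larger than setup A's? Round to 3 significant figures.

4.00

Setup A: H = 40²/(9×0.05) + 40 ≈ 3595.6 mm; DoF = Df − Dn = 277.149 − 244.850 ≈ 32.299 mm.
Setup B: H = 8²/(2.5×0.015) + 8 ≈ 1714.7 mm; DoF = Df − Dn = 406.74 − 277.62 ≈ 129.12 mm.
Ratio = 129.12 / 32.299 ≈ 4.00.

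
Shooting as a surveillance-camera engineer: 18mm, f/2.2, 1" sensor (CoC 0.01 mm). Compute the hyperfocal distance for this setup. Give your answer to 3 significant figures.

Hyperfocal distance H = f²/(N·c) + f = 18²/(2.2 × 0.01) + 18 = 324/0.022 + 18 ≈ 14745.3 mm ≈ 14.7 m.

14.7 m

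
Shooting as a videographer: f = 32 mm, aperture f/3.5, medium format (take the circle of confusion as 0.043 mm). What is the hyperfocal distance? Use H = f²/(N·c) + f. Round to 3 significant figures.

Hyperfocal distance H = f²/(N·c) + f = 32²/(3.5 × 0.043) + 32 = 1024/0.1505 + 32 ≈ 6836.0 mm ≈ 6.84 m.

6.84 m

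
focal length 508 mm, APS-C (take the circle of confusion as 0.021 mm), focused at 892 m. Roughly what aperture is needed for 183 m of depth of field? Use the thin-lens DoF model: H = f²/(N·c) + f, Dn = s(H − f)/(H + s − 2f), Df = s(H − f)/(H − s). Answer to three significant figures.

Write h = H − f = f²/(N·c). The thin-lens limits are Dn = s·h/(h + (s−f)) and Df = s·h/(h − (s−f)), so DoF = Df − Dn = 2·s·(s−f)·h / (h² − (s−f)²).
That is a quadratic in h: DoF·h² − 2·s·(s−f)·h − DoF·(s−f)² = 0 ⇒ h = (s−f)·(s + √(s² + DoF²)) / DoF = 891492 × (892000 + √(892000² + 183000²)) / 183000 = 891492 × (892000 + 910578) / 183000 ≈ 8781334 mm.
Then N = f²/(c·h) = 508² / (0.021 × 8781334) = 258064 / 184408 ≈ 1.40.

f/1.40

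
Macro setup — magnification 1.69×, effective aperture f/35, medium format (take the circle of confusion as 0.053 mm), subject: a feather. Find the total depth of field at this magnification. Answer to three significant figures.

At magnification m, DoF ≈ 2·N_eff·c/m² = 2 × 35 × 0.053 / 1.69² = 3.71 / 2.856 ≈ 1.3 mm.

1.30 mm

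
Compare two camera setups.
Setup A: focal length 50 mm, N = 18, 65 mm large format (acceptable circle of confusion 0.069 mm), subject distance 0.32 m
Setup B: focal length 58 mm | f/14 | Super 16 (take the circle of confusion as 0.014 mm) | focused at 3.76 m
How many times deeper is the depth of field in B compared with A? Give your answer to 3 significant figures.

19.5

Setup A: H = 50²/(18×0.069) + 50 ≈ 2062.9 mm; DoF = Df − Dn = 369.573 − 282.153 ≈ 87.420 mm.
Setup B: H = 58²/(14×0.014) + 58 ≈ 17221.3 mm; DoF = Df − Dn = 4794.0 − 3092.9 ≈ 1701.1 mm.
Ratio = 1701.1 / 87.420 ≈ 19.5.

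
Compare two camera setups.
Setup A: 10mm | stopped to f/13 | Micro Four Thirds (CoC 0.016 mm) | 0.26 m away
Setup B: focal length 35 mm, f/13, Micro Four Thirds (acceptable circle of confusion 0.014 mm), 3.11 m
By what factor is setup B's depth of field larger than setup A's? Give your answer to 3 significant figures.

Setup A: H = 10²/(13×0.016) + 10 ≈ 490.8 mm; DoF = Df − Dn = 541.67 − 171.05 ≈ 370.62 mm.
Setup B: H = 35²/(13×0.014) + 35 ≈ 6765.8 mm; DoF = Df − Dn = 5725.9 − 2134.7 ≈ 3591.2 mm.
Ratio = 3591.2 / 370.62 ≈ 9.69.

9.69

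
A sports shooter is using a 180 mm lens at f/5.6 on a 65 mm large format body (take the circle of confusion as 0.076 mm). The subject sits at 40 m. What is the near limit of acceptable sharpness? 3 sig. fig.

26.3 m

Hyperfocal distance H = f²/(N·c) + f = 180²/(5.6 × 0.076) + 180 = 32400/0.4256 + 180 ≈ 76307.8 mm ≈ 76.31 m.
Near limit Dn = s·(H − f)/(H + s − 2f) = 40000 × (76307.8 − 180) / (76307.8 + 40000 − 2 × 180) = 40000 × 76127.8 / 115947.8 ≈ 26263 mm ≈ 26.3 m.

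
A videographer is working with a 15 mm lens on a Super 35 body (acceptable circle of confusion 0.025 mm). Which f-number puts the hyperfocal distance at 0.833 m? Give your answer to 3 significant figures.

f/11

Rearrange H = f²/(N·c) + f for N: N = f² / ((H − f)·c).
N = 15² / ((833 − 15) × 0.025) = 225 / 20.45 ≈ 11.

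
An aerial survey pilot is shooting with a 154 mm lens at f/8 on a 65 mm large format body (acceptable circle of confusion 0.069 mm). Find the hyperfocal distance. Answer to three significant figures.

Hyperfocal distance H = f²/(N·c) + f = 154²/(8 × 0.069) + 154 = 23716/0.552 + 154 ≈ 43117.8 mm ≈ 43.1 m.

43.1 m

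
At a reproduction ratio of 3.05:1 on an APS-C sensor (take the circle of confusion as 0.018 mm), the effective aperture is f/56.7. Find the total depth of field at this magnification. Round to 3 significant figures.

0.219 mm

At magnification m, DoF ≈ 2·N_eff·c/m² = 2 × 56.7 × 0.018 / 3.05² = 2.041 / 9.302 ≈ 0.219 mm.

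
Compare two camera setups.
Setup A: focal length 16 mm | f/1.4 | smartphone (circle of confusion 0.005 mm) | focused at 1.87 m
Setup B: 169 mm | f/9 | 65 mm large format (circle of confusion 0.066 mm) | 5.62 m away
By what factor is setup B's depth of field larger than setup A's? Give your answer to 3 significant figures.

6.79

Setup A: H = 16²/(1.4×0.005) + 16 ≈ 36587.4 mm; DoF = Df − Dn = 1969.86 − 1779.77 ≈ 190.09 mm.
Setup B: H = 169²/(9×0.066) + 169 ≈ 48251.5 mm; DoF = Df − Dn = 6338.6 − 5047.7 ≈ 1290.9 mm.
Ratio = 1290.9 / 190.09 ≈ 6.79.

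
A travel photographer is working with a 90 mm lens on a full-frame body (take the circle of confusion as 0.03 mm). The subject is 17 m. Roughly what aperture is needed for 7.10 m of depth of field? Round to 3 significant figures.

f/3.20

Write h = H − f = f²/(N·c). The thin-lens limits are Dn = s·h/(h + (s−f)) and Df = s·h/(h − (s−f)), so DoF = Df − Dn = 2·s·(s−f)·h / (h² − (s−f)²).
That is a quadratic in h: DoF·h² − 2·s·(s−f)·h − DoF·(s−f)² = 0 ⇒ h = (s−f)·(s + √(s² + DoF²)) / DoF = 16910 × (17000 + √(17000² + 7100²)) / 7100 = 16910 × (17000 + 18423.1) / 7100 ≈ 84367 mm.
Then N = f²/(c·h) = 90² / (0.03 × 84367) = 8100 / 2531.0 ≈ 3.20.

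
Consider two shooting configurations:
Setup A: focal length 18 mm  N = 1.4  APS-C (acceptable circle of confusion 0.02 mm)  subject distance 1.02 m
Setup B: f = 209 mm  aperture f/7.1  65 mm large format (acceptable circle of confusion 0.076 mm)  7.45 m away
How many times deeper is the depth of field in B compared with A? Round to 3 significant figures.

7.55

Setup A: H = 18²/(1.4×0.02) + 18 ≈ 11589.4 mm; DoF = Df − Dn = 1116.70 − 938.71 ≈ 177.99 mm.
Setup B: H = 209²/(7.1×0.076) + 209 ≈ 81159.7 mm; DoF = Df − Dn = 8181.9 − 6838.3 ≈ 1343.6 mm.
Ratio = 1343.6 / 177.99 ≈ 7.55.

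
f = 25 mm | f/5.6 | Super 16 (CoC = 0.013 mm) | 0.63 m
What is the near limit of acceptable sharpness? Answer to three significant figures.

Hyperfocal distance H = f²/(N·c) + f = 25²/(5.6 × 0.013) + 25 = 625/0.0728 + 25 ≈ 8610.2 mm ≈ 8.610 m.
Near limit Dn = s·(H − f)/(H + s − 2f) = 630 × (8610.2 − 25) / (8610.2 + 630 − 2 × 25) = 630 × 8585.2 / 9190.2 ≈ 588.53 mm ≈ 0.589 m.

0.589 m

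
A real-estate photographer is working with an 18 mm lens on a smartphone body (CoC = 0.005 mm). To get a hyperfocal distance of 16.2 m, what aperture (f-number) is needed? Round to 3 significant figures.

f/4

Rearrange H = f²/(N·c) + f for N: N = f² / ((H − f)·c).
N = 18² / ((16200 − 18) × 0.005) = 324 / 80.91 ≈ 4.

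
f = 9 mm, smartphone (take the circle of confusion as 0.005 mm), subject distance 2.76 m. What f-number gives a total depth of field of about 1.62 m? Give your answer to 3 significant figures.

f/1.60

Write h = H − f = f²/(N·c). The thin-lens limits are Dn = s·h/(h + (s−f)) and Df = s·h/(h − (s−f)), so DoF = Df − Dn = 2·s·(s−f)·h / (h² − (s−f)²).
That is a quadratic in h: DoF·h² − 2·s·(s−f)·h − DoF·(s−f)² = 0 ⇒ h = (s−f)·(s + √(s² + DoF²)) / DoF = 2751 × (2760 + √(2760² + 1620²)) / 1620 = 2751 × (2760 + 3200.31) / 1620 ≈ 10121 mm.
Then N = f²/(c·h) = 9² / (0.005 × 10121) = 81 / 50.607 ≈ 1.60.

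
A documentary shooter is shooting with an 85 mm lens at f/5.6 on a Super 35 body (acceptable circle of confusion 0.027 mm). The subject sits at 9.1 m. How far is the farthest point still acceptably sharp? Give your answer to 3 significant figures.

Hyperfocal distance H = f²/(N·c) + f = 85²/(5.6 × 0.027) + 85 = 7225/0.1512 + 85 ≈ 47869.4 mm ≈ 47.87 m.
Far limit Df = s·(H − f)/(H − s) = 9100 × (47869.4 − 85) / (47869.4 − 9100) = 9100 × 47784.4 / 38769.4 ≈ 11216 mm ≈ 11.2 m.

11.2 m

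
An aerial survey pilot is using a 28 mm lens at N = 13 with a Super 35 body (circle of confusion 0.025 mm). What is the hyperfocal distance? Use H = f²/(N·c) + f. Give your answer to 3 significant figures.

Hyperfocal distance H = f²/(N·c) + f = 28²/(13 × 0.025) + 28 = 784/0.325 + 28 ≈ 2440.3 mm ≈ 2.44 m.

2.44 m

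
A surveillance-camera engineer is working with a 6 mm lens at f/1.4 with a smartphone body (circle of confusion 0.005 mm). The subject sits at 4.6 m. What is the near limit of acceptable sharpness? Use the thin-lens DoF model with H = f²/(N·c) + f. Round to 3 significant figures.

2.43 m

Hyperfocal distance H = f²/(N·c) + f = 6²/(1.4 × 0.005) + 6 = 36/0.007 + 6 ≈ 5148.9 mm ≈ 5.149 m.
Near limit Dn = s·(H − f)/(H + s − 2f) = 4600 × (5148.9 − 6) / (5148.9 + 4600 − 2 × 6) = 4600 × 5142.9 / 9736.9 ≈ 2429.6 mm ≈ 2.43 m.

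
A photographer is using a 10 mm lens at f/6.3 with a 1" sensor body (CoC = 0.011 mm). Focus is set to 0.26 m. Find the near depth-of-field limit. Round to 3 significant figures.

222 mm

Hyperfocal distance H = f²/(N·c) + f = 10²/(6.3 × 0.011) + 10 = 100/0.0693 + 10 ≈ 1453.0 mm ≈ 1.453 m.
Near limit Dn = s·(H − f)/(H + s − 2f) = 260 × (1453.0 − 10) / (1453.0 + 260 − 2 × 10) = 260 × 1443.0 / 1693.0 ≈ 221.61 mm.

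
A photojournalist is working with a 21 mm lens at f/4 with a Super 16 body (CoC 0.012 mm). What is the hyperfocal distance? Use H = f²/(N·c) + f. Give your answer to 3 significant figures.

9.21 m

Hyperfocal distance H = f²/(N·c) + f = 21²/(4 × 0.012) + 21 = 441/0.048 + 21 ≈ 9208.5 mm ≈ 9.21 m.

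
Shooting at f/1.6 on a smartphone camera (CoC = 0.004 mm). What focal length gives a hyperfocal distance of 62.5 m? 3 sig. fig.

20.0 mm

From H = f²/(N·c) + f, with f ≪ H: f ≈ √(H·N·c) = √(62500 × 1.6 × 0.004) = √400.00 ≈ 20.00 mm.
The +f correction barely moves this — solving exactly, f² + N·c·f − N·c·H = 0 ⇒ f = (−N·c + √((N·c)² + 4·N·c·H))/2 = (−0.0064 + √1600.0)/2 ≈ 19.997 mm, so f ≈ 20.0 mm.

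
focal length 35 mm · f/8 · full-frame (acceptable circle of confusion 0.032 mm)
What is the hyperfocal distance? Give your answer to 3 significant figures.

4.82 m

Hyperfocal distance H = f²/(N·c) + f = 35²/(8 × 0.032) + 35 = 1225/0.256 + 35 ≈ 4820.2 mm ≈ 4.82 m.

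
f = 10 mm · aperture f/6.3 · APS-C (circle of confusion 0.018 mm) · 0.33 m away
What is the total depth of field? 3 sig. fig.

276 mm

Hyperfocal distance H = f²/(N·c) + f = 10²/(6.3 × 0.018) + 10 = 100/0.1134 + 10 ≈ 891.8 mm ≈ 0.892 m.
Near limit Dn = s·(H − f)/(H + s − 2f) = 330 × (891.8 − 10) / (891.8 + 330 − 2 × 10) = 330 × 881.8 / 1201.8 ≈ 242.13 mm.
Far limit Df = s·(H − f)/(H − s) = 330 × (891.8 − 10) / (891.8 − 330) = 330 × 881.8 / 561.8 ≈ 517.96 mm.
Depth of field = Df − Dn = 517.96 − 242.13 ≈ 275.83 mm.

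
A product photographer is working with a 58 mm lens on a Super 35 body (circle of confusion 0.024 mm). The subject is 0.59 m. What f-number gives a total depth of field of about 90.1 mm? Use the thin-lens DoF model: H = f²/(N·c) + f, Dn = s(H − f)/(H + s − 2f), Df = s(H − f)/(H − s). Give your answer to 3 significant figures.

Write h = H − f = f²/(N·c). The thin-lens limits are Dn = s·h/(h + (s−f)) and Df = s·h/(h − (s−f)), so DoF = Df − Dn = 2·s·(s−f)·h / (h² − (s−f)²).
That is a quadratic in h: DoF·h² − 2·s·(s−f)·h − DoF·(s−f)² = 0 ⇒ h = (s−f)·(s + √(s² + DoF²)) / DoF = 532 × (590 + √(590² + 90.1²)) / 90.1 = 532 × (590 + 596.840) / 90.1 ≈ 7007.8 mm.
Then N = f²/(c·h) = 58² / (0.024 × 7007.8) = 3364 / 168.19 ≈ 20.

f/20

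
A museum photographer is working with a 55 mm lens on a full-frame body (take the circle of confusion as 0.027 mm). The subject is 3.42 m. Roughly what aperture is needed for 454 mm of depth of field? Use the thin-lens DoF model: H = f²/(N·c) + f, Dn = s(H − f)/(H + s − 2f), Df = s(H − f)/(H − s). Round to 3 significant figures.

Write h = H − f = f²/(N·c). The thin-lens limits are Dn = s·h/(h + (s−f)) and Df = s·h/(h − (s−f)), so DoF = Df − Dn = 2·s·(s−f)·h / (h² − (s−f)²).
That is a quadratic in h: DoF·h² − 2·s·(s−f)·h − DoF·(s−f)² = 0 ⇒ h = (s−f)·(s + √(s² + DoF²)) / DoF = 3365 × (3420 + √(3420² + 454²)) / 454 = 3365 × (3420 + 3450.00) / 454 ≈ 50920 mm.
Then N = f²/(c·h) = 55² / (0.027 × 50920) = 3025 / 1374.8 ≈ 2.20.

f/2.20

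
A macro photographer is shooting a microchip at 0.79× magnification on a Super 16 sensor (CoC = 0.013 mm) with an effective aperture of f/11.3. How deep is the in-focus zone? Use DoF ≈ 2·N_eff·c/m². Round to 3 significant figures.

0.471 mm

At magnification m, DoF ≈ 2·N_eff·c/m² = 2 × 11.3 × 0.013 / 0.79² = 0.2938 / 0.6241 ≈ 0.471 mm.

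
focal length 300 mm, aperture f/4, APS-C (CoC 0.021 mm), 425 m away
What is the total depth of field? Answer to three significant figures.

400 m

Hyperfocal distance H = f²/(N·c) + f = 300²/(4 × 0.021) + 300 = 90000/0.084 + 300 ≈ 1071728.6 mm ≈ 1072 m.
Near limit Dn = s·(H − f)/(H + s − 2f) = 425000 × (1071728.6 − 300) / (1071728.6 + 425000 − 2 × 300) = 425000 × 1071428.6 / 1496128.6 ≈ 304357 mm.
Far limit Df = s·(H − f)/(H − s) = 425000 × (1071728.6 − 300) / (1071728.6 − 425000) = 425000 × 1071428.6 / 646728.6 ≈ 704093 mm.
Depth of field = Df − Dn = 704093 − 304357 ≈ 399736 mm ≈ 400 m.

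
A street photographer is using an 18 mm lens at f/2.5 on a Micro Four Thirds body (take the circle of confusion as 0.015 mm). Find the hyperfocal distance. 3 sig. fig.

8.66 m

Hyperfocal distance H = f²/(N·c) + f = 18²/(2.5 × 0.015) + 18 = 324/0.0375 + 18 ≈ 8658.0 mm ≈ 8.66 m.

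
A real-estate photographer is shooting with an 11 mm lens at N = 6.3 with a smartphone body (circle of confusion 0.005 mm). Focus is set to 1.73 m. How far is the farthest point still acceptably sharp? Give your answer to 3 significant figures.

Hyperfocal distance H = f²/(N·c) + f = 11²/(6.3 × 0.005) + 11 = 121/0.0315 + 11 ≈ 3852.3 mm ≈ 3.852 m.
Far limit Df = s·(H − f)/(H − s) = 1730 × (3852.3 − 11) / (3852.3 − 1730) = 1730 × 3841.3 / 2122.3 ≈ 3131.3 mm ≈ 3.13 m.

3.13 m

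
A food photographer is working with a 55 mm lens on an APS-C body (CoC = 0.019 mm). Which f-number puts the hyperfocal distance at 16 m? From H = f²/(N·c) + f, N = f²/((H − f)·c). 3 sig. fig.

f/9.98

Rearrange H = f²/(N·c) + f for N: N = f² / ((H − f)·c).
N = 55² / ((16000 − 55) × 0.019) = 3025 / 303.0 ≈ 9.98.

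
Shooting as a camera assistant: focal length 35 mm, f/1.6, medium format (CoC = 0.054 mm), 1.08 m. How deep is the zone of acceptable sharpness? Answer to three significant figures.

Hyperfocal distance H = f²/(N·c) + f = 35²/(1.6 × 0.054) + 35 = 1225/0.0864 + 35 ≈ 14213.2 mm ≈ 14.21 m.
Near limit Dn = s·(H − f)/(H + s − 2f) = 1080 × (14213.2 − 35) / (14213.2 + 1080 − 2 × 35) = 1080 × 14178.2 / 15223.2 ≈ 1005.86 mm.
Far limit Df = s·(H − f)/(H − s) = 1080 × (14213.2 − 35) / (14213.2 − 1080) = 1080 × 14178.2 / 13133.2 ≈ 1165.93 mm.
Depth of field = Df − Dn = 1165.93 − 1005.86 ≈ 160.07 mm.

160 mm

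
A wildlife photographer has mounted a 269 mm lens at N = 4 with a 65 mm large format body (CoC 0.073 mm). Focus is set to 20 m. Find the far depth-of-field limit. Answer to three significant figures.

21.7 m

Hyperfocal distance H = f²/(N·c) + f = 269²/(4 × 0.073) + 269 = 72361/0.292 + 269 ≈ 248080.6 mm ≈ 248.1 m.
Far limit Df = s·(H − f)/(H − s) = 20000 × (248080.6 − 269) / (248080.6 − 20000) = 20000 × 247811.6 / 228080.6 ≈ 21730 mm ≈ 21.7 m.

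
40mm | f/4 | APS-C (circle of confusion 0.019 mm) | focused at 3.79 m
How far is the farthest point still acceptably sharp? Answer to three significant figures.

Hyperfocal distance H = f²/(N·c) + f = 40²/(4 × 0.019) + 40 = 1600/0.076 + 40 ≈ 21092.6 mm ≈ 21.09 m.
Far limit Df = s·(H − f)/(H − s) = 3790 × (21092.6 − 40) / (21092.6 − 3790) = 3790 × 21052.6 / 17302.6 ≈ 4611.4 mm ≈ 4.61 m.

4.61 m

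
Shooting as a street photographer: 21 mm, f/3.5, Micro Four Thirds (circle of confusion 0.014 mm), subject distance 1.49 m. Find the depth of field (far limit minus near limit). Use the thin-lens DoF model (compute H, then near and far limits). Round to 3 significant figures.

Hyperfocal distance H = f²/(N·c) + f = 21²/(3.5 × 0.014) + 21 = 441/0.049 + 21 ≈ 9021.0 mm ≈ 9.021 m.
Near limit Dn = s·(H − f)/(H + s − 2f) = 1490 × (9021.0 − 21) / (9021.0 + 1490 − 2 × 21) = 1490 × 9000.0 / 10469.0 ≈ 1280.92 mm.
Far limit Df = s·(H − f)/(H − s) = 1490 × (9021.0 − 21) / (9021.0 − 1490) = 1490 × 9000.0 / 7531.0 ≈ 1780.64 mm.
Depth of field = Df − Dn = 1780.64 − 1280.92 ≈ 499.72 mm.

500 mm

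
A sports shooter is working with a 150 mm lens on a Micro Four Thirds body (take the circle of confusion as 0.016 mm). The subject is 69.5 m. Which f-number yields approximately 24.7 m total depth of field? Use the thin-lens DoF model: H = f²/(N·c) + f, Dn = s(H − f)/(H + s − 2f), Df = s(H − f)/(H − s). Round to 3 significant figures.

Write h = H − f = f²/(N·c). The thin-lens limits are Dn = s·h/(h + (s−f)) and Df = s·h/(h − (s−f)), so DoF = Df − Dn = 2·s·(s−f)·h / (h² − (s−f)²).
That is a quadratic in h: DoF·h² − 2·s·(s−f)·h − DoF·(s−f)² = 0 ⇒ h = (s−f)·(s + √(s² + DoF²)) / DoF = 69350 × (69500 + √(69500² + 24700²)) / 24700 = 69350 × (69500 + 73758.7) / 24700 ≈ 402226 mm.
Then N = f²/(c·h) = 150² / (0.016 × 402226) = 22500 / 6435.6 ≈ 3.50.

f/3.50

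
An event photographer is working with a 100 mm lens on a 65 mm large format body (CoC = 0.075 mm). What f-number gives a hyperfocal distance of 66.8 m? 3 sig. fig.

Rearrange H = f²/(N·c) + f for N: N = f² / ((H − f)·c).
N = 100² / ((66800 − 100) × 0.075) = 10000 / 5002 ≈ 2.00.

f/2.00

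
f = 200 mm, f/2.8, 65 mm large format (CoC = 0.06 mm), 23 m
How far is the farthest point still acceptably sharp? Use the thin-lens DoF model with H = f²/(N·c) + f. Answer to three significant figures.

25.4 m

Hyperfocal distance H = f²/(N·c) + f = 200²/(2.8 × 0.06) + 200 = 40000/0.168 + 200 ≈ 238295.2 mm ≈ 238.3 m.
Far limit Df = s·(H − f)/(H − s) = 23000 × (238295.2 − 200) / (238295.2 − 23000) = 23000 × 238095.2 / 215295.2 ≈ 25436 mm ≈ 25.4 m.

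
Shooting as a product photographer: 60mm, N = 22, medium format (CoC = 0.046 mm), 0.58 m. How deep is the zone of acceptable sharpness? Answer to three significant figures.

173 mm

Hyperfocal distance H = f²/(N·c) + f = 60²/(22 × 0.046) + 60 = 3600/1.012 + 60 ≈ 3617.3 mm ≈ 3.617 m.
Near limit Dn = s·(H − f)/(H + s − 2f) = 580 × (3617.3 − 60) / (3617.3 + 580 − 2 × 60) = 580 × 3557.3 / 4077.3 ≈ 506.03 mm.
Far limit Df = s·(H − f)/(H − s) = 580 × (3617.3 − 60) / (3617.3 − 580) = 580 × 3557.3 / 3037.3 ≈ 679.30 mm.
Depth of field = Df − Dn = 679.30 − 506.03 ≈ 173.27 mm.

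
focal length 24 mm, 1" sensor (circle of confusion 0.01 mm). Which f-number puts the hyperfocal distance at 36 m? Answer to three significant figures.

f/1.60

Rearrange H = f²/(N·c) + f for N: N = f² / ((H − f)·c).
N = 24² / ((36000 − 24) × 0.01) = 576 / 359.8 ≈ 1.60.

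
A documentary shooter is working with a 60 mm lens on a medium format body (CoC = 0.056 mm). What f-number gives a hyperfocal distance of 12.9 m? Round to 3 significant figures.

Rearrange H = f²/(N·c) + f for N: N = f² / ((H − f)·c).
N = 60² / ((12900 − 60) × 0.056) = 3600 / 719.0 ≈ 5.01.

f/5.01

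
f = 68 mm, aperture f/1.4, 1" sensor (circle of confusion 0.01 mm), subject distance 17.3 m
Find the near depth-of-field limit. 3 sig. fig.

Hyperfocal distance H = f²/(N·c) + f = 68²/(1.4 × 0.01) + 68 = 4624/0.014 + 68 ≈ 330353.7 mm ≈ 330.4 m.
Near limit Dn = s·(H − f)/(H + s − 2f) = 17300 × (330353.7 − 68) / (330353.7 + 17300 − 2 × 68) = 17300 × 330285.7 / 347517.7 ≈ 16442 mm ≈ 16.4 m.

16.4 m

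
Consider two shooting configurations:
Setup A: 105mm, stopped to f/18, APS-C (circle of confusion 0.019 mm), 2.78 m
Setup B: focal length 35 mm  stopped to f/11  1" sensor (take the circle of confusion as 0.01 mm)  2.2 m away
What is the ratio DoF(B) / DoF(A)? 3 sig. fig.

Setup A: H = 105²/(18×0.019) + 105 ≈ 32341.8 mm; DoF = Df − Dn = 3031.56 − 2566.99 ≈ 464.57 mm.
Setup B: H = 35²/(11×0.01) + 35 ≈ 11171.4 mm; DoF = Df − Dn = 2730.91 − 1841.92 ≈ 888.99 mm.
Ratio = 888.99 / 464.57 ≈ 1.91.

1.91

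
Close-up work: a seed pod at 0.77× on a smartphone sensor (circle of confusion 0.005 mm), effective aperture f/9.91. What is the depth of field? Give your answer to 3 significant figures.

0.167 mm

At magnification m, DoF ≈ 2·N_eff·c/m² = 2 × 9.91 × 0.005 / 0.77² = 0.0991 / 0.5929 ≈ 0.167 mm.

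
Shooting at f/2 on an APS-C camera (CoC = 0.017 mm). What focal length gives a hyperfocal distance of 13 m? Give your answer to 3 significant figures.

21.0 mm

From H = f²/(N·c) + f, with f ≪ H: f ≈ √(H·N·c) = √(13000 × 2 × 0.017) = √442.00 ≈ 21.02 mm.
The +f correction barely moves this — solving exactly, f² + N·c·f − N·c·H = 0 ⇒ f = (−N·c + √((N·c)² + 4·N·c·H))/2 = (−0.034 + √1768.0)/2 ≈ 21.007 mm, so f ≈ 21.0 mm.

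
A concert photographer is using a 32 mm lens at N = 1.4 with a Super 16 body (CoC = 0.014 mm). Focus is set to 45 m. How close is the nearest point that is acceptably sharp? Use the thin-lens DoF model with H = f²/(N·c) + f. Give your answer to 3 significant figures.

Hyperfocal distance H = f²/(N·c) + f = 32²/(1.4 × 0.014) + 32 = 1024/0.0196 + 32 ≈ 52276.9 mm ≈ 52.28 m.
Near limit Dn = s·(H − f)/(H + s − 2f) = 45000 × (52276.9 − 32) / (52276.9 + 45000 − 2 × 32) = 45000 × 52244.9 / 97212.9 ≈ 24184 mm ≈ 24.2 m.

24.2 m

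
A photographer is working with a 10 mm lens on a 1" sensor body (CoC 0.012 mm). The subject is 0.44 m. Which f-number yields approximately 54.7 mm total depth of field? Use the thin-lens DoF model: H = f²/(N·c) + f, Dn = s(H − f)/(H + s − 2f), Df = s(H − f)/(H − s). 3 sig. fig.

Write h = H − f = f²/(N·c). The thin-lens limits are Dn = s·h/(h + (s−f)) and Df = s·h/(h − (s−f)), so DoF = Df − Dn = 2·s·(s−f)·h / (h² − (s−f)²).
That is a quadratic in h: DoF·h² − 2·s·(s−f)·h − DoF·(s−f)² = 0 ⇒ h = (s−f)·(s + √(s² + DoF²)) / DoF = 430 × (440 + √(440² + 54.7²)) / 54.7 = 430 × (440 + 443.387) / 54.7 ≈ 6944.4 mm.
Then N = f²/(c·h) = 10² / (0.012 × 6944.4) = 100 / 83.332 ≈ 1.20.

f/1.20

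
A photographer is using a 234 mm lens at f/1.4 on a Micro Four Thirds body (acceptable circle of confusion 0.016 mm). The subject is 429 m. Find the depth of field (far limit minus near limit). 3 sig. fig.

Hyperfocal distance H = f²/(N·c) + f = 234²/(1.4 × 0.016) + 234 = 54756/0.0224 + 234 ≈ 2444698.3 mm ≈ 2445 m.
Near limit Dn = s·(H − f)/(H + s − 2f) = 429000 × (2444698.3 − 234) / (2444698.3 + 429000 − 2 × 234) = 429000 × 2444464.3 / 2873230.3 ≈ 364981 mm.
Far limit Df = s·(H − f)/(H − s) = 429000 × (2444698.3 − 234) / (2444698.3 − 429000) = 429000 × 2444464.3 / 2015698.3 ≈ 520254 mm.
Depth of field = Df − Dn = 520254 − 364981 ≈ 155273 mm ≈ 155 m.

155 m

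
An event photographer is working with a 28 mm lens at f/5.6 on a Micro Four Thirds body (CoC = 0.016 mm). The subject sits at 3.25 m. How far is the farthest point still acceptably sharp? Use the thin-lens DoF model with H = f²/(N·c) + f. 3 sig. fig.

Hyperfocal distance H = f²/(N·c) + f = 28²/(5.6 × 0.016) + 28 = 784/0.0896 + 28 ≈ 8778.0 mm ≈ 8.778 m.
Far limit Df = s·(H − f)/(H − s) = 3250 × (8778.0 − 28) / (8778.0 − 3250) = 3250 × 8750.0 / 5528.0 ≈ 5144.3 mm ≈ 5.14 m.

5.14 m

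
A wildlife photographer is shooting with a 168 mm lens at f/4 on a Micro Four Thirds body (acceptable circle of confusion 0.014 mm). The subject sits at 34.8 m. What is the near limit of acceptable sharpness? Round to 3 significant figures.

Hyperfocal distance H = f²/(N·c) + f = 168²/(4 × 0.014) + 168 = 28224/0.056 + 168 ≈ 504168.0 mm ≈ 504.2 m.
Near limit Dn = s·(H − f)/(H + s − 2f) = 34800 × (504168.0 − 168) / (504168.0 + 34800 − 2 × 168) = 34800 × 504000.0 / 538632.0 ≈ 32562 mm ≈ 32.6 m.

32.6 m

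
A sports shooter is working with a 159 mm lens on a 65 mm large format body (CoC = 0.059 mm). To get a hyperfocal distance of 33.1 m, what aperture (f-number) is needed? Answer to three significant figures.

f/13

Rearrange H = f²/(N·c) + f for N: N = f² / ((H − f)·c).
N = 159² / ((33100 − 159) × 0.059) = 25281 / 1944 ≈ 13.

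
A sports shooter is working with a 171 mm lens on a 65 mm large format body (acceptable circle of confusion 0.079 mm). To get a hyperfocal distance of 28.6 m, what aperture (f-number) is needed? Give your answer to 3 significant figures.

Rearrange H = f²/(N·c) + f for N: N = f² / ((H − f)·c).
N = 171² / ((28600 − 171) × 0.079) = 29241 / 2246 ≈ 13.

f/13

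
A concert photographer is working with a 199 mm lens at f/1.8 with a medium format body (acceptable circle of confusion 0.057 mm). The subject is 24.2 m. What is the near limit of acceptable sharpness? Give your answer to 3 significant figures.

22.8 m

Hyperfocal distance H = f²/(N·c) + f = 199²/(1.8 × 0.057) + 199 = 39601/0.1026 + 199 ≈ 386173.7 mm ≈ 386.2 m.
Near limit Dn = s·(H − f)/(H + s − 2f) = 24200 × (386173.7 − 199) / (386173.7 + 24200 − 2 × 199) = 24200 × 385974.7 / 409975.7 ≈ 22783 mm ≈ 22.8 m.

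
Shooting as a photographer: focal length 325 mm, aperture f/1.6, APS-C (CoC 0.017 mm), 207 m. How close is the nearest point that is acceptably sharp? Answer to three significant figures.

197 m

Hyperfocal distance H = f²/(N·c) + f = 325²/(1.6 × 0.017) + 325 = 105625/0.0272 + 325 ≈ 3883597.1 mm ≈ 3884 m.
Near limit Dn = s·(H − f)/(H + s − 2f) = 207000 × (3883597.1 − 325) / (3883597.1 + 207000 − 2 × 325) = 207000 × 3883272.1 / 4089947.1 ≈ 196540 mm ≈ 197 m.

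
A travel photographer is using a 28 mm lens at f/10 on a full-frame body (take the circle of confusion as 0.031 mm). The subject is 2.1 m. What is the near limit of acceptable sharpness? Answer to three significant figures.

Hyperfocal distance H = f²/(N·c) + f = 28²/(10 × 0.031) + 28 = 784/0.31 + 28 ≈ 2557.0 mm ≈ 2.557 m.
Near limit Dn = s·(H − f)/(H + s − 2f) = 2100 × (2557.0 − 28) / (2557.0 + 2100 − 2 × 28) = 2100 × 2529.0 / 4601.0 ≈ 1154.3 mm ≈ 1.15 m.

1.15 m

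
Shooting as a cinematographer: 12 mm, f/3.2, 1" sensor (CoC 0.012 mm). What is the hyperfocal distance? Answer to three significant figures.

3.76 m

Hyperfocal distance H = f²/(N·c) + f = 12²/(3.2 × 0.012) + 12 = 144/0.0384 + 12 ≈ 3762.0 mm ≈ 3.76 m.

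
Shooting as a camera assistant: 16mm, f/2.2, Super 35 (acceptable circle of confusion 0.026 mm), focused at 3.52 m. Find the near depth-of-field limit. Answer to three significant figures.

1.97 m

Hyperfocal distance H = f²/(N·c) + f = 16²/(2.2 × 0.026) + 16 = 256/0.0572 + 16 ≈ 4491.5 mm ≈ 4.492 m.
Near limit Dn = s·(H − f)/(H + s − 2f) = 3520 × (4491.5 − 16) / (4491.5 + 3520 − 2 × 16) = 3520 × 4475.5 / 7979.5 ≈ 1974.3 mm ≈ 1.97 m.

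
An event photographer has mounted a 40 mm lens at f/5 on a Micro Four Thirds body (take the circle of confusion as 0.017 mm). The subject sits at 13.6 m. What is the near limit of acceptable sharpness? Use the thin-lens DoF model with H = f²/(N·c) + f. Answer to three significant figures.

7.91 m

Hyperfocal distance H = f²/(N·c) + f = 40²/(5 × 0.017) + 40 = 1600/0.085 + 40 ≈ 18863.5 mm ≈ 18.86 m.
Near limit Dn = s·(H − f)/(H + s − 2f) = 13600 × (18863.5 − 40) / (18863.5 + 13600 − 2 × 40) = 13600 × 18823.5 / 32383.5 ≈ 7905.3 mm ≈ 7.91 m.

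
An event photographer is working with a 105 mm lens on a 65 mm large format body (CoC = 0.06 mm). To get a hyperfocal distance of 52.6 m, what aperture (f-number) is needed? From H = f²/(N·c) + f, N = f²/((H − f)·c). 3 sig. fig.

Rearrange H = f²/(N·c) + f for N: N = f² / ((H − f)·c).
N = 105² / ((52600 − 105) × 0.06) = 11025 / 3150 ≈ 3.50.

f/3.50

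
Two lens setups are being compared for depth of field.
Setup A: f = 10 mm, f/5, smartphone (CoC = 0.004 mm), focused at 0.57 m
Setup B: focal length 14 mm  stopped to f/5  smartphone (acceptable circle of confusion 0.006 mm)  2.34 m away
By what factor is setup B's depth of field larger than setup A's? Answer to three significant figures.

14.8

Setup A: H = 10²/(5×0.004) + 10 ≈ 5010.0 mm; DoF = Df − Dn = 641.89 − 512.59 ≈ 129.30 mm.
Setup B: H = 14²/(5×0.006) + 14 ≈ 6547.3 mm; DoF = Df − Dn = 3633.7 − 1725.6 ≈ 1908.1 mm.
Ratio = 1908.1 / 129.30 ≈ 14.8.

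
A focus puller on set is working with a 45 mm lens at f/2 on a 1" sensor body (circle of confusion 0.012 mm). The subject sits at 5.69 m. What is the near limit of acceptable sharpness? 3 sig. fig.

Hyperfocal distance H = f²/(N·c) + f = 45²/(2 × 0.012) + 45 = 2025/0.024 + 45 ≈ 84420.0 mm ≈ 84.42 m.
Near limit Dn = s·(H − f)/(H + s − 2f) = 5690 × (84420.0 − 45) / (84420.0 + 5690 − 2 × 45) = 5690 × 84375.0 / 90020.0 ≈ 5333.2 mm ≈ 5.33 m.

5.33 m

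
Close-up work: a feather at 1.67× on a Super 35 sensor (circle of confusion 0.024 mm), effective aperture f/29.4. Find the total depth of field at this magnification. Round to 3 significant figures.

0.506 mm

At magnification m, DoF ≈ 2·N_eff·c/m² = 2 × 29.4 × 0.024 / 1.67² = 1.411 / 2.789 ≈ 0.506 mm.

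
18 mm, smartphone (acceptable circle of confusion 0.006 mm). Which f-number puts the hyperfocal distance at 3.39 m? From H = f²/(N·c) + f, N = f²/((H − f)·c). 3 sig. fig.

f/16

Rearrange H = f²/(N·c) + f for N: N = f² / ((H − f)·c).
N = 18² / ((3390 − 18) × 0.006) = 324 / 20.23 ≈ 16.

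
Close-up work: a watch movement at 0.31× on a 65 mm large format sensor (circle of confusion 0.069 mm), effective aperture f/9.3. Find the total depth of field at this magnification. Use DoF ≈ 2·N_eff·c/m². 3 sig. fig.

13.4 mm

At magnification m, DoF ≈ 2·N_eff·c/m² = 2 × 9.3 × 0.069 / 0.31² = 1.283 / 0.0961 ≈ 13.4 mm.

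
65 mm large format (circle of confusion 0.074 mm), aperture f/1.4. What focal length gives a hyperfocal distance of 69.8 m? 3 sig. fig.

85.0 mm

From H = f²/(N·c) + f, with f ≪ H: f ≈ √(H·N·c) = √(69800 × 1.4 × 0.074) = √7231.3 ≈ 85.04 mm.
The +f correction barely moves this — solving exactly, f² + N·c·f − N·c·H = 0 ⇒ f = (−N·c + √((N·c)² + 4·N·c·H))/2 = (−0.1036 + √28925)/2 ≈ 84.985 mm, so f ≈ 85.0 mm.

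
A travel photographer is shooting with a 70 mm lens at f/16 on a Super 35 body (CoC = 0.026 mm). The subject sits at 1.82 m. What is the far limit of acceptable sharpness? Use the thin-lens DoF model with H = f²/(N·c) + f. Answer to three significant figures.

2.14 m

Hyperfocal distance H = f²/(N·c) + f = 70²/(16 × 0.026) + 70 = 4900/0.416 + 70 ≈ 11848.8 mm ≈ 11.85 m.
Far limit Df = s·(H − f)/(H − s) = 1820 × (11848.8 − 70) / (11848.8 − 1820) = 1820 × 11778.8 / 10028.8 ≈ 2137.6 mm ≈ 2.14 m.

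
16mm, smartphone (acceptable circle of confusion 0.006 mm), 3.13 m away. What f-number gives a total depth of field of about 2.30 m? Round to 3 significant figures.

Write h = H − f = f²/(N·c). The thin-lens limits are Dn = s·h/(h + (s−f)) and Df = s·h/(h − (s−f)), so DoF = Df − Dn = 2·s·(s−f)·h / (h² − (s−f)²).
That is a quadratic in h: DoF·h² − 2·s·(s−f)·h − DoF·(s−f)² = 0 ⇒ h = (s−f)·(s + √(s² + DoF²)) / DoF = 3114 × (3130 + √(3130² + 2300²)) / 2300 = 3114 × (3130 + 3884.19) / 2300 ≈ 9496.6 mm.
Then N = f²/(c·h) = 16² / (0.006 × 9496.6) = 256 / 56.980 ≈ 4.49.

f/4.49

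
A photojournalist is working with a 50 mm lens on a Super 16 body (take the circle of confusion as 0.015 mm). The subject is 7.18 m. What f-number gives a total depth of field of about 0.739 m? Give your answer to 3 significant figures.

Write h = H − f = f²/(N·c). The thin-lens limits are Dn = s·h/(h + (s−f)) and Df = s·h/(h − (s−f)), so DoF = Df − Dn = 2·s·(s−f)·h / (h² − (s−f)²).
That is a quadratic in h: DoF·h² − 2·s·(s−f)·h − DoF·(s−f)² = 0 ⇒ h = (s−f)·(s + √(s² + DoF²)) / DoF = 7130 × (7180 + √(7180² + 739²)) / 739 = 7130 × (7180 + 7217.93) / 739 ≈ 138914 mm.
Then N = f²/(c·h) = 50² / (0.015 × 138914) = 2500 / 2083.7 ≈ 1.20.

f/1.20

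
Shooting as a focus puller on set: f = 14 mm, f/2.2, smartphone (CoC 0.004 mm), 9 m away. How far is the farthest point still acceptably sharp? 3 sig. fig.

Hyperfocal distance H = f²/(N·c) + f = 14²/(2.2 × 0.004) + 14 = 196/0.0088 + 14 ≈ 22286.7 mm ≈ 22.29 m.
Far limit Df = s·(H − f)/(H − s) = 9000 × (22286.7 − 14) / (22286.7 − 9000) = 9000 × 22272.7 / 13286.7 ≈ 15087 mm ≈ 15.1 m.

15.1 m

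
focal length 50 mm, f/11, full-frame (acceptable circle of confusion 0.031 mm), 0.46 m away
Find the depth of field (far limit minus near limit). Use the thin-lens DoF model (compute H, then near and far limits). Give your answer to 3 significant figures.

51.6 mm

Hyperfocal distance H = f²/(N·c) + f = 50²/(11 × 0.031) + 50 = 2500/0.341 + 50 ≈ 7381.4 mm ≈ 7.381 m.
Near limit Dn = s·(H − f)/(H + s − 2f) = 460 × (7381.4 − 50) / (7381.4 + 460 − 2 × 50) = 460 × 7331.4 / 7741.4 ≈ 435.637 mm.
Far limit Df = s·(H − f)/(H − s) = 460 × (7381.4 − 50) / (7381.4 − 460) = 460 × 7331.4 / 6921.4 ≈ 487.249 mm.
Depth of field = Df − Dn = 487.249 − 435.637 ≈ 51.612 mm.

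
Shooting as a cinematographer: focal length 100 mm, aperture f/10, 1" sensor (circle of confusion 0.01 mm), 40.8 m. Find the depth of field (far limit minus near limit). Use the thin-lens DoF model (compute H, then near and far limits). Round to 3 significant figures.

Hyperfocal distance H = f²/(N·c) + f = 100²/(10 × 0.01) + 100 = 10000/0.1 + 100 ≈ 100100.0 mm ≈ 100.1 m.
Near limit Dn = s·(H − f)/(H + s − 2f) = 40800 × (100100.0 − 100) / (100100.0 + 40800 − 2 × 100) = 40800 × 100000.0 / 140700.0 ≈ 28998 mm.
Far limit Df = s·(H − f)/(H − s) = 40800 × (100100.0 − 100) / (100100.0 − 40800) = 40800 × 100000.0 / 59300.0 ≈ 68803 mm.
Depth of field = Df − Dn = 68803 − 28998 ≈ 39805 mm ≈ 39.8 m.

39.8 m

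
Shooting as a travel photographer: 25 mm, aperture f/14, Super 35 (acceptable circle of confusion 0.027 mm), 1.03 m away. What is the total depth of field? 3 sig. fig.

Hyperfocal distance H = f²/(N·c) + f = 25²/(14 × 0.027) + 25 = 625/0.378 + 25 ≈ 1678.4 mm ≈ 1.678 m.
Near limit Dn = s·(H − f)/(H + s − 2f) = 1030 × (1678.4 − 25) / (1678.4 + 1030 − 2 × 25) = 1030 × 1653.4 / 2658.4 ≈ 640.6 mm.
Far limit Df = s·(H − f)/(H − s) = 1030 × (1678.4 − 25) / (1678.4 − 1030) = 1030 × 1653.4 / 648.4 ≈ 2626.4 mm.
Depth of field = Df − Dn = 2626.4 − 640.6 ≈ 1985.8 mm ≈ 1.99 m.

1.99 m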